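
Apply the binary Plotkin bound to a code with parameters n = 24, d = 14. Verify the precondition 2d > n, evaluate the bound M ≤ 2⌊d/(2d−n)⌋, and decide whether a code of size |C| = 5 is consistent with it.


Plotkin bound M ≤ 6; given |C| = 5 ≤ bound (satisfied).

Check applicability: 2d = 28, n = 24.
2d − n = 4 > 0, so Plotkin applies.
Compute d/(2d−n) = 14/4 ≈ 3.5000.
⌊d/(2d−n)⌋ = 3.
Plotkin bound: M ≤ 2·3 = 6.
Given |C| = 5, check: satisfied.
This |C| is below the Plotkin bound.


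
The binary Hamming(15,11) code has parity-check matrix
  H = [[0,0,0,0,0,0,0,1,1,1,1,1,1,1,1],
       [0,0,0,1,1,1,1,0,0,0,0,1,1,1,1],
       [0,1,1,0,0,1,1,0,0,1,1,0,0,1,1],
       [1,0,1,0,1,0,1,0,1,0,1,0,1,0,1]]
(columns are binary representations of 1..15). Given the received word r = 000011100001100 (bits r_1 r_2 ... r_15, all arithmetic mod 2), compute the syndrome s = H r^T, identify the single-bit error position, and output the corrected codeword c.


s = (0, 1, 0, 1)^T, error position = 5, corrected codeword c = 000001100001100

Compute s = H r^T mod 2 one row at a time:
  s_1 = 0 + 0 + 0 + 0 + 1 + 1 + 0 + 0 = 2 ≡ 0 (mod 2).
  s_2 = 0 + 1 + 1 + 1 + 1 + 1 + 0 + 0 = 5 ≡ 1 (mod 2).
  s_3 = 0 + 0 + 1 + 1 + 0 + 0 + 0 + 0 = 2 ≡ 0 (mod 2).
  s_4 = 0 + 0 + 1 + 1 + 0 + 0 + 1 + 0 = 3 ≡ 1 (mod 2).
s = (0, 1, 0, 1)^T — this equals column 5 of H (binary 0101), so error is at position 5.
Correct: flip bit 5 of r = 000011100001100 to get c = 000001100001100.


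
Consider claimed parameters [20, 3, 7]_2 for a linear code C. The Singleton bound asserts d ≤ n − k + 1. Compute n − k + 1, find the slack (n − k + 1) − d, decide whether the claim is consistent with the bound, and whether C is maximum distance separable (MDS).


Singleton RHS = n − k + 1 = 18, slack = 11, bound satisfied, not MDS.

Singleton bound: d ≤ n − k + 1.
Here n = 20, k = 3, so n − k + 1 = 18.
Given d = 7, check d ≤ 18: YES.
Slack = (n − k + 1) − d = 11.
The code is NOT MDS (slack = 11 > 0).
Description: the claimed parameters are [20, 3, 7]_2; such a code would be non-MDS.


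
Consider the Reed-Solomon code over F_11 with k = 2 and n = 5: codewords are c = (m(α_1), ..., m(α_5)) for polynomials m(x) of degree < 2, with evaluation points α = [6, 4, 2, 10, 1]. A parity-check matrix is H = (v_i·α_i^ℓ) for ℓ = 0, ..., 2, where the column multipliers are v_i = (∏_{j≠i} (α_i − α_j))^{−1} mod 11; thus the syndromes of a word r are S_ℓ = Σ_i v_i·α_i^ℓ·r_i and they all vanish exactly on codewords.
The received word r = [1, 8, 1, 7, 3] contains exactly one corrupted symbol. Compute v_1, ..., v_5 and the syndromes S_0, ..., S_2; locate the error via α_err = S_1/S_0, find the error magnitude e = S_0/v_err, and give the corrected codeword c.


S = (6, 3, 7), error at position 1, error magnitude e = 8, c = [4, 8, 1, 7, 3].

Step 1: column multipliers v_i = (∏_{j≠i}(α_i − α_j))^{−1} mod 11.
  i = 1 (α = 6): (6−4)(6−2)(6−10)(6−1) = 2·4·(−4)·5 = −160 ≡ 5, so v_1 = 5^{−1} = 9 (mod 11).
  i = 2 (α = 4): (4−6)(4−2)(4−10)(4−1) = (−2)·2·(−6)·3 = 72 ≡ 6, so v_2 = 6^{−1} = 2 (mod 11).
  i = 3 (α = 2): (2−6)(2−4)(2−10)(2−1) = (−4)·(−2)·(−8)·1 = −64 ≡ 2, so v_3 = 2^{−1} = 6 (mod 11).
  i = 4 (α = 10): (10−6)(10−4)(10−2)(10−1) = 4·6·8·9 = 1728 ≡ 1, so v_4 = 1^{−1} = 1 (mod 11).
  i = 5 (α = 1): (1−6)(1−4)(1−2)(1−10) = (−5)·(−3)·(−1)·(−9) = 135 ≡ 3, so v_5 = 3^{−1} = 4 (mod 11).
  v = [9, 2, 6, 1, 4].
Step 2: syndromes of r = [1, 8, 1, 7, 3] (all sums mod 11).
  S_0 = Σ v_i r_i = 9·1 + 2·8 + 6·1 + 1·7 + 4·3 = 50 ≡ 6.
  S_1 = Σ v_i α_i r_i = 9·6·1 + 2·4·8 + 6·2·1 + 1·10·7 + 4·1·3 = 212 ≡ 3.
  α_i^2 mod 11 = [3, 5, 4, 1, 1].
  S_2 = Σ v_i α_i^2 r_i = 9·3·1 + 2·5·8 + 6·4·1 + 1·1·7 + 4·1·3 = 150 ≡ 7.
  S = (6, 3, 7) ≠ 0, so r is not a codeword (an error is present).
Step 3: locate the error. For a single error e at position i, S_ℓ = v_i·e·α_i^ℓ, so α_err = S_1/S_0.
  S_0^{−1} = 6^{−1} = 2 (mod 11), so α_err = 3·2 = 6 ≡ 6 = α_1. Error position i = 1.
  Consistency check: S_2/S_1 = 7·4 = 28 ≡ 6 = α_err ✓ (single-error assumption holds).
Step 4: error magnitude e = S_0/v_1 = S_0·∏_{j≠1}(α_1 − α_j) = 6·5 = 30 ≡ 8 (mod 11).
Step 5: correct position 1: c_1 = r_1 − e = 1 − 8 ≡ 4 (mod 11). Hence c = [4, 8, 1, 7, 3].
  Check: interpolating c through the α_i gives m(x) = 5 + 9·x (degree < 2) with m(α_i) = c_i for every i, so c is indeed a codeword.


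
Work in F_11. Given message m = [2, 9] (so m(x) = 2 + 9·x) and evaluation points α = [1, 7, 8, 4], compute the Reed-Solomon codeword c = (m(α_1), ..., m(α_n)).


c = [0, 10, 8, 5]

Message polynomial: m(x) = 2 + 9·x (mod 11).
For each evaluation point α_i, compute m(α_i) mod 11:
  α_1 = 1: Horner steps 9 → 0, so m(1) = 0.
  α_2 = 7: Horner steps 9 → 10, so m(7) = 10.
  α_3 = 8: Horner steps 9 → 8, so m(8) = 8.
  α_4 = 4: Horner steps 9 → 5, so m(4) = 5.
Codeword c = [0, 10, 8, 5] ∈ F_11^4.


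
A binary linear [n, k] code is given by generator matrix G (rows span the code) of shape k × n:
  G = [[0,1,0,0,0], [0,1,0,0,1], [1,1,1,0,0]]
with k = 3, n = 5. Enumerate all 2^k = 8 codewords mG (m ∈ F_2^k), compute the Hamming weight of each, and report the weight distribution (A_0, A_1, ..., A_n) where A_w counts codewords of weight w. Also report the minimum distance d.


Weight distribution: A_0 = 1, A_1 = 2, A_2 = 2, A_3 = 2, A_4 = 1. Minimum distance d = 1.

Enumerate all 2^3 = 8 messages m ∈ F_2^3.
For each, compute codeword c = mG in F_2^5, then tally its weight.
  m = 000 → c = 00000, weight = 0.
  m = 100 → c = 01000, weight = 1.
  m = 010 → c = 01001, weight = 2.
  m = 110 → c = 00001, weight = 1.
  m = 001 → c = 11100, weight = 3.
  m = 101 → c = 10100, weight = 2.
  m = 011 → c = 10101, weight = 3.
  m = 111 → c = 11101, weight = 4.
Tally weights:
  weight 0: 1 codewords.
  weight 1: 2 codewords.
  weight 2: 2 codewords.
  weight 3: 2 codewords.
  weight 4: 1 codewords.
Minimum distance d = smallest w > 0 with A_w > 0 = 1.
Sanity: Σ A_w = 8 = 2^3 = 8 ✓.


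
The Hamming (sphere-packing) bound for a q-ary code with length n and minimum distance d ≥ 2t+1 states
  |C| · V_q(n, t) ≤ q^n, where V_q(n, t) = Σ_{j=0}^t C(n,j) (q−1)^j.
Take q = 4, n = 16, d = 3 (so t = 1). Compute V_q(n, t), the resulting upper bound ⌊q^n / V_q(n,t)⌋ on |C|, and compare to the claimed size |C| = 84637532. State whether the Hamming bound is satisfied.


V_q(n, t) = 49, q^n = 4294967296, Hamming bound = 87652393, |C| = 84637532 ≤ bound (satisfied).

Step 1: Compute V_q(n, t) = Σ_{j=0}^1 C(n, j) (q−1)^j.
  j = 0: C(16,0)·(3)^0 = 1·1 = 1.
  j = 1: C(16,1)·(3)^1 = 16·3 = 48.
  V_q(n, t) = 1 + 48 = 49.
Step 2: q^n = 4^16 = 4294967296.
Step 3: Hamming bound ⌊q^n / V_q(n,t)⌋ = ⌊4294967296/49⌋ = 87652393.
Step 4: Compare |C| = 84637532 to 87652393: satisfied.
The claimed |C| lies below the Hamming bound.


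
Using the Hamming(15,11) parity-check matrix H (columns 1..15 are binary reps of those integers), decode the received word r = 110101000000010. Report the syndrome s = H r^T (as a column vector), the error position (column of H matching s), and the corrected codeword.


s = (1, 1, 1, 1)^T, error position = 15, corrected codeword c = 110101000000011

Compute s = H r^T mod 2 one row at a time:
  s_1 = 0 + 0 + 0 + 0 + 0 + 0 + 1 + 0 = 1 ≡ 1 (mod 2).
  s_2 = 1 + 0 + 1 + 0 + 0 + 0 + 1 + 0 = 3 ≡ 1 (mod 2).
  s_3 = 1 + 0 + 1 + 0 + 0 + 0 + 1 + 0 = 3 ≡ 1 (mod 2).
  s_4 = 1 + 0 + 0 + 0 + 0 + 0 + 0 + 0 = 1 ≡ 1 (mod 2).
s = (1, 1, 1, 1)^T — this equals column 15 of H (binary 1111), so error is at position 15.
Correct: flip bit 15 of r = 110101000000010 to get c = 110101000000011.


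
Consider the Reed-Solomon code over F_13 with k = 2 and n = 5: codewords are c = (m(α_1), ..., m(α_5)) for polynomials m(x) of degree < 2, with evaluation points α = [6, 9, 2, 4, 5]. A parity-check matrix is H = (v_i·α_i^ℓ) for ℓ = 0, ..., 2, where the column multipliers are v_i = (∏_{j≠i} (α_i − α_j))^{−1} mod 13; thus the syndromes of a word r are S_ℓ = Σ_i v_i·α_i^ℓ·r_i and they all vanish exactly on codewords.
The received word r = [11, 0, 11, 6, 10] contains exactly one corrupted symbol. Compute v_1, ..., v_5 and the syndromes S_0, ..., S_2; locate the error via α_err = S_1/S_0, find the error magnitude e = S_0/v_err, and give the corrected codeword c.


S = (5, 4, 11), error at position 1, error magnitude e = 10, c = [1, 0, 11, 6, 10].

Step 1: column multipliers v_i = (∏_{j≠i}(α_i − α_j))^{−1} mod 13.
  i = 1 (α = 6): (6−9)(6−2)(6−4)(6−5) = (−3)·4·2·1 = −24 ≡ 2, so v_1 = 2^{−1} = 7 (mod 13).
  i = 2 (α = 9): (9−6)(9−2)(9−4)(9−5) = 3·7·5·4 = 420 ≡ 4, so v_2 = 4^{−1} = 10 (mod 13).
  i = 3 (α = 2): (2−6)(2−9)(2−4)(2−5) = (−4)·(−7)·(−2)·(−3) = 168 ≡ 12, so v_3 = 12^{−1} = 12 (mod 13).
  i = 4 (α = 4): (4−6)(4−9)(4−2)(4−5) = (−2)·(−5)·2·(−1) = −20 ≡ 6, so v_4 = 6^{−1} = 11 (mod 13).
  i = 5 (α = 5): (5−6)(5−9)(5−2)(5−4) = (−1)·(−4)·3·1 = 12 ≡ 12, so v_5 = 12^{−1} = 12 (mod 13).
  v = [7, 10, 12, 11, 12].
Step 2: syndromes of r = [11, 0, 11, 6, 10] (all sums mod 13).
  S_0 = Σ v_i r_i = 7·11 + 10·0 + 12·11 + 11·6 + 12·10 = 395 ≡ 5.
  S_1 = Σ v_i α_i r_i = 7·6·11 + 10·9·0 + 12·2·11 + 11·4·6 + 12·5·10 = 1590 ≡ 4.
  α_i^2 mod 13 = [10, 3, 4, 3, 12].
  S_2 = Σ v_i α_i^2 r_i = 7·10·11 + 10·3·0 + 12·4·11 + 11·3·6 + 12·12·10 = 2936 ≡ 11.
  S = (5, 4, 11) ≠ 0, so r is not a codeword (an error is present).
Step 3: locate the error. For a single error e at position i, S_ℓ = v_i·e·α_i^ℓ, so α_err = S_1/S_0.
  S_0^{−1} = 5^{−1} = 8 (mod 13), so α_err = 4·8 = 32 ≡ 6 = α_1. Error position i = 1.
  Consistency check: S_2/S_1 = 11·10 = 110 ≡ 6 = α_err ✓ (single-error assumption holds).
Step 4: error magnitude e = S_0/v_1 = S_0·∏_{j≠1}(α_1 − α_j) = 5·2 = 10 ≡ 10 (mod 13).
Step 5: correct position 1: c_1 = r_1 − e = 11 − 10 ≡ 1 (mod 13). Hence c = [1, 0, 11, 6, 10].
  Check: interpolating c through the α_i gives m(x) = 3 + 4·x (degree < 2) with m(α_i) = c_i for every i, so c is indeed a codeword.


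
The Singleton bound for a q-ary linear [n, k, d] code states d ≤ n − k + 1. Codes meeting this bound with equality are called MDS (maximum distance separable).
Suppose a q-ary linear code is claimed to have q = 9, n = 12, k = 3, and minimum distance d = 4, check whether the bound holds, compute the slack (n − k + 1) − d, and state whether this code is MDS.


Singleton RHS = n − k + 1 = 10, slack = 6, bound satisfied, not MDS.

Singleton bound: d ≤ n − k + 1.
Here n = 12, k = 3, so n − k + 1 = 10.
Given d = 4, check d ≤ 10: YES.
Slack = (n − k + 1) − d = 6.
The code is NOT MDS (slack = 6 > 0).
Description: the claimed parameters are [12, 3, 4]_9; such a code would be non-MDS.


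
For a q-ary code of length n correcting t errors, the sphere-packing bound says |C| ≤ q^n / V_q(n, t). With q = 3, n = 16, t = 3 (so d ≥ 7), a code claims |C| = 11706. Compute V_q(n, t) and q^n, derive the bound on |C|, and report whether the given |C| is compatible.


V_q(n, t) = 4993, q^n = 43046721, Hamming bound = 8621, |C| = 11706 > bound (violated).

Step 1: Compute V_q(n, t) = Σ_{j=0}^3 C(n, j) (q−1)^j.
  j = 0: C(16,0)·(2)^0 = 1·1 = 1.
  j = 1: C(16,1)·(2)^1 = 16·2 = 32.
  j = 2: C(16,2)·(2)^2 = 120·4 = 480.
  j = 3: C(16,3)·(2)^3 = 560·8 = 4480.
  V_q(n, t) = 1 + 32 + 480 + 4480 = 4993.
Step 2: q^n = 3^16 = 43046721.
Step 3: Hamming bound ⌊q^n / V_q(n,t)⌋ = ⌊43046721/4993⌋ = 8621.
Step 4: Compare |C| = 11706 to 8621: violated.
The claimed |C| lies above the Hamming bound, so no 3-ary code of length 16 with d ≥ 7 can have 11706 codewords.


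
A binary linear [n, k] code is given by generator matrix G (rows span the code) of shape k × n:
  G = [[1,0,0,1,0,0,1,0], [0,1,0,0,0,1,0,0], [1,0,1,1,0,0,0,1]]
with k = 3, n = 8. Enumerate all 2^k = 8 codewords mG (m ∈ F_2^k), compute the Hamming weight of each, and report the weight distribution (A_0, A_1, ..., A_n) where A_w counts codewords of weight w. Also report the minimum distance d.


Weight distribution: A_0 = 1, A_2 = 1, A_3 = 2, A_4 = 1, A_5 = 2, A_6 = 1. Minimum distance d = 2.

Enumerate all 2^3 = 8 messages m ∈ F_2^3.
For each, compute codeword c = mG in F_2^8, then tally its weight.
  m = 000 → c = 00000000, weight = 0.
  m = 100 → c = 10010010, weight = 3.
  m = 010 → c = 01000100, weight = 2.
  m = 110 → c = 11010110, weight = 5.
  m = 001 → c = 10110001, weight = 4.
  m = 101 → c = 00100011, weight = 3.
  m = 011 → c = 11110101, weight = 6.
  m = 111 → c = 01100111, weight = 5.
Tally weights:
  weight 0: 1 codewords.
  weight 2: 1 codewords.
  weight 3: 2 codewords.
  weight 4: 1 codewords.
  weight 5: 2 codewords.
  weight 6: 1 codewords.
Minimum distance d = smallest w > 0 with A_w > 0 = 2.
Sanity: Σ A_w = 8 = 2^3 = 8 ✓.


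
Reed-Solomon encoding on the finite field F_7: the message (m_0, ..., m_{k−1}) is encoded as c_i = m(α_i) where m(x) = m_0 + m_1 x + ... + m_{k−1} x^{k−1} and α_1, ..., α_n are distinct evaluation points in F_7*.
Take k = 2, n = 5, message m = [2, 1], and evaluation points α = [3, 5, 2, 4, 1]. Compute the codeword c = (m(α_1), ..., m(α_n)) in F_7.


c = [5, 0, 4, 6, 3]

Message polynomial: m(x) = 2 + 1·x (mod 7).
For each evaluation point α_i, compute m(α_i) mod 7:
  α_1 = 3: Horner steps 1 → 5, so m(3) = 5.
  α_2 = 5: Horner steps 1 → 0, so m(5) = 0.
  α_3 = 2: Horner steps 1 → 4, so m(2) = 4.
  α_4 = 4: Horner steps 1 → 6, so m(4) = 6.
  α_5 = 1: Horner steps 1 → 3, so m(1) = 3.
Codeword c = [5, 0, 4, 6, 3] ∈ F_7^5.


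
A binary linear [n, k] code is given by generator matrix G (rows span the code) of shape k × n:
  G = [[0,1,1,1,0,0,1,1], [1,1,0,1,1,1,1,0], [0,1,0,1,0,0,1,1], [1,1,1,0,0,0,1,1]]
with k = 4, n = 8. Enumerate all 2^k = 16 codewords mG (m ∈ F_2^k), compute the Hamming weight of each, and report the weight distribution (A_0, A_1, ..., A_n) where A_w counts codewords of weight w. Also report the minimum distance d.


Weight distribution: A_0 = 1, A_1 = 1, A_2 = 1, A_3 = 1, A_4 = 5, A_5 = 5, A_6 = 1, A_7 = 1. Minimum distance d = 1.

Enumerate all 2^4 = 16 messages m ∈ F_2^4.
For each, compute codeword c = mG in F_2^8, then tally its weight.
  m = 0000 → c = 00000000, weight = 0.
  m = 1000 → c = 01110011, weight = 5.
  m = 0100 → c = 11011110, weight = 6.
  m = 1100 → c = 10101101, weight = 5.
  m = 0010 → c = 01010011, weight = 4.
  m = 1010 → c = 00100000, weight = 1.
  m = 0110 → c = 10001101, weight = 4.
  m = 1110 → c = 11111110, weight = 7.
  m = 0001 → c = 11100011, weight = 5.
  m = 1001 → c = 10010000, weight = 2.
  m = 0101 → c = 00111101, weight = 5.
  m = 1101 → c = 01001110, weight = 4.
  m = 0011 → c = 10110000, weight = 3.
  m = 1011 → c = 11000011, weight = 4.
  m = 0111 → c = 01101110, weight = 5.
  m = 1111 → c = 00011101, weight = 4.
Tally weights:
  weight 0: 1 codewords.
  weight 1: 1 codewords.
  weight 2: 1 codewords.
  weight 3: 1 codewords.
  weight 4: 5 codewords.
  weight 5: 5 codewords.
  weight 6: 1 codewords.
  weight 7: 1 codewords.
Minimum distance d = smallest w > 0 with A_w > 0 = 1.
Sanity: Σ A_w = 16 = 2^4 = 16 ✓.


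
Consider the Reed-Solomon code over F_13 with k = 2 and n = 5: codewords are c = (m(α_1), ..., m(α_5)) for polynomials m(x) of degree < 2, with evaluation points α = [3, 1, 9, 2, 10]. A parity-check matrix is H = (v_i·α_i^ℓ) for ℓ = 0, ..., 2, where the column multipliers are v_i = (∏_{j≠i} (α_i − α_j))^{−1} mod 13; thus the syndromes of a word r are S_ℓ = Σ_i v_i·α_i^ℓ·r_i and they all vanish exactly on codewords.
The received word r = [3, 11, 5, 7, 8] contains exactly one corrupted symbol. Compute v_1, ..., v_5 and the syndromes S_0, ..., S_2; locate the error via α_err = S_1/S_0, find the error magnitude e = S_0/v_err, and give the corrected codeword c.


S = (2, 7, 5), error at position 5, error magnitude e = 7, c = [3, 11, 5, 7, 1].

Step 1: column multipliers v_i = (∏_{j≠i}(α_i − α_j))^{−1} mod 13.
  i = 1 (α = 3): (3−1)(3−9)(3−2)(3−10) = 2·(−6)·1·(−7) = 84 ≡ 6, so v_1 = 6^{−1} = 11 (mod 13).
  i = 2 (α = 1): (1−3)(1−9)(1−2)(1−10) = (−2)·(−8)·(−1)·(−9) = 144 ≡ 1, so v_2 = 1^{−1} = 1 (mod 13).
  i = 3 (α = 9): (9−3)(9−1)(9−2)(9−10) = 6·8·7·(−1) = −336 ≡ 2, so v_3 = 2^{−1} = 7 (mod 13).
  i = 4 (α = 2): (2−3)(2−1)(2−9)(2−10) = (−1)·1·(−7)·(−8) = −56 ≡ 9, so v_4 = 9^{−1} = 3 (mod 13).
  i = 5 (α = 10): (10−3)(10−1)(10−9)(10−2) = 7·9·1·8 = 504 ≡ 10, so v_5 = 10^{−1} = 4 (mod 13).
  v = [11, 1, 7, 3, 4].
Step 2: syndromes of r = [3, 11, 5, 7, 8] (all sums mod 13).
  S_0 = Σ v_i r_i = 11·3 + 1·11 + 7·5 + 3·7 + 4·8 = 132 ≡ 2.
  S_1 = Σ v_i α_i r_i = 11·3·3 + 1·1·11 + 7·9·5 + 3·2·7 + 4·10·8 = 787 ≡ 7.
  α_i^2 mod 13 = [9, 1, 3, 4, 9].
  S_2 = Σ v_i α_i^2 r_i = 11·9·3 + 1·1·11 + 7·3·5 + 3·4·7 + 4·9·8 = 785 ≡ 5.
  S = (2, 7, 5) ≠ 0, so r is not a codeword (an error is present).
Step 3: locate the error. For a single error e at position i, S_ℓ = v_i·e·α_i^ℓ, so α_err = S_1/S_0.
  S_0^{−1} = 2^{−1} = 7 (mod 13), so α_err = 7·7 = 49 ≡ 10 = α_5. Error position i = 5.
  Consistency check: S_2/S_1 = 5·2 = 10 ≡ 10 = α_err ✓ (single-error assumption holds).
Step 4: error magnitude e = S_0/v_5 = S_0·∏_{j≠5}(α_5 − α_j) = 2·10 = 20 ≡ 7 (mod 13).
Step 5: correct position 5: c_5 = r_5 − e = 8 − 7 ≡ 1 (mod 13). Hence c = [3, 11, 5, 7, 1].
  Check: interpolating c through the α_i gives m(x) = 2 + 9·x (degree < 2) with m(α_i) = c_i for every i, so c is indeed a codeword.


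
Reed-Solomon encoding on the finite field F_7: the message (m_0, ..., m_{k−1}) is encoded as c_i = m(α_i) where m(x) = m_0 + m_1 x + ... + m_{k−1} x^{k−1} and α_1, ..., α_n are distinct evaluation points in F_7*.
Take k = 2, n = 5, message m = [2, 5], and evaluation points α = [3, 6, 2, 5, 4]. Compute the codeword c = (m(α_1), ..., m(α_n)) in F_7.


c = [3, 4, 5, 6, 1]

Message polynomial: m(x) = 2 + 5·x (mod 7).
For each evaluation point α_i, compute m(α_i) mod 7:
  α_1 = 3: Horner steps 5 → 3, so m(3) = 3.
  α_2 = 6: Horner steps 5 → 4, so m(6) = 4.
  α_3 = 2: Horner steps 5 → 5, so m(2) = 5.
  α_4 = 5: Horner steps 5 → 6, so m(5) = 6.
  α_5 = 4: Horner steps 5 → 1, so m(4) = 1.
Codeword c = [3, 4, 5, 6, 1] ∈ F_7^5.


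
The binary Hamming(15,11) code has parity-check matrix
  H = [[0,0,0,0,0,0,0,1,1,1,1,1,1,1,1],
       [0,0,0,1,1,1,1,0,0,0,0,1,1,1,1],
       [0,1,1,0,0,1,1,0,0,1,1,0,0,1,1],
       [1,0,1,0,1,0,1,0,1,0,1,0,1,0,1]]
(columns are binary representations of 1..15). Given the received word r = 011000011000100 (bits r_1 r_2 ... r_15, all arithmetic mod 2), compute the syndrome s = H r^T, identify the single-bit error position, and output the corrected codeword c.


s = (1, 1, 0, 1)^T, error position = 13, corrected codeword c = 011000011000000

Compute s = H r^T mod 2 one row at a time:
  s_1 = 1 + 1 + 0 + 0 + 0 + 1 + 0 + 0 = 3 ≡ 1 (mod 2).
  s_2 = 0 + 0 + 0 + 0 + 0 + 1 + 0 + 0 = 1 ≡ 1 (mod 2).
  s_3 = 1 + 1 + 0 + 0 + 0 + 0 + 0 + 0 = 2 ≡ 0 (mod 2).
  s_4 = 0 + 1 + 0 + 0 + 1 + 0 + 1 + 0 = 3 ≡ 1 (mod 2).
s = (1, 1, 0, 1)^T — this equals column 13 of H (binary 1101), so error is at position 13.
Correct: flip bit 13 of r = 011000011000100 to get c = 011000011000000.


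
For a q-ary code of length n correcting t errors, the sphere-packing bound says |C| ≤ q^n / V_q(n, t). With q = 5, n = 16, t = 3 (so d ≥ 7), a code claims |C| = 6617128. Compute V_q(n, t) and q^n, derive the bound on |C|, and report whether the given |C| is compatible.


V_q(n, t) = 37825, q^n = 152587890625, Hamming bound = 4034048, |C| = 6617128 > bound (violated).

Step 1: Compute V_q(n, t) = Σ_{j=0}^3 C(n, j) (q−1)^j.
  j = 0: C(16,0)·(4)^0 = 1·1 = 1.
  j = 1: C(16,1)·(4)^1 = 16·4 = 64.
  j = 2: C(16,2)·(4)^2 = 120·16 = 1920.
  j = 3: C(16,3)·(4)^3 = 560·64 = 35840.
  V_q(n, t) = 1 + 64 + 1920 + 35840 = 37825.
Step 2: q^n = 5^16 = 152587890625.
Step 3: Hamming bound ⌊q^n / V_q(n,t)⌋ = ⌊152587890625/37825⌋ = 4034048.
Step 4: Compare |C| = 6617128 to 4034048: violated.
The claimed |C| lies above the Hamming bound, so no 5-ary code of length 16 with d ≥ 7 can have 6617128 codewords.


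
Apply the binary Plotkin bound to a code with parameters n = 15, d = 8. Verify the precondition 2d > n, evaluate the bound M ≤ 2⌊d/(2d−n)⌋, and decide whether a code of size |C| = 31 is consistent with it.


Plotkin bound M ≤ 16; given |C| = 31 > bound (violated).

Check applicability: 2d = 16, n = 15.
2d − n = 1 > 0, so Plotkin applies.
Compute d/(2d−n) = 8/1 ≈ 8.0000.
⌊d/(2d−n)⌋ = 8.
Plotkin bound: M ≤ 2·8 = 16.
Given |C| = 31, check: VIOLATED.
This |C| is above the Plotkin bound, so no binary code with n = 15, d = 8 and 31 codewords exists.


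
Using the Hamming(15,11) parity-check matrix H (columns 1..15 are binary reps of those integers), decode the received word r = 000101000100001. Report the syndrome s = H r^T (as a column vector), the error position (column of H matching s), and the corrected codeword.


s = (0, 1, 1, 1)^T, error position = 7, corrected codeword c = 000101100100001

Compute s = H r^T mod 2 one row at a time:
  s_1 = 0 + 0 + 1 + 0 + 0 + 0 + 0 + 1 = 2 ≡ 0 (mod 2).
  s_2 = 1 + 0 + 1 + 0 + 0 + 0 + 0 + 1 = 3 ≡ 1 (mod 2).
  s_3 = 0 + 0 + 1 + 0 + 1 + 0 + 0 + 1 = 3 ≡ 1 (mod 2).
  s_4 = 0 + 0 + 0 + 0 + 0 + 0 + 0 + 1 = 1 ≡ 1 (mod 2).
s = (0, 1, 1, 1)^T — this equals column 7 of H (binary 0111), so error is at position 7.
Correct: flip bit 7 of r = 000101000100001 to get c = 000101100100001.


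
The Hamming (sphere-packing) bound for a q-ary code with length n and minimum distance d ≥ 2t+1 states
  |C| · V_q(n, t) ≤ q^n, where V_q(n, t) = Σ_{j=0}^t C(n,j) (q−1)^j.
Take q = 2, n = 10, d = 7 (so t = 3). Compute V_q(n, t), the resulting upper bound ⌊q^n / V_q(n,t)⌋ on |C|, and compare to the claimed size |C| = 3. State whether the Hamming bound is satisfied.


V_q(n, t) = 176, q^n = 1024, Hamming bound = 5, |C| = 3 ≤ bound (satisfied).

Step 1: Compute V_q(n, t) = Σ_{j=0}^3 C(n, j) (q−1)^j.
  j = 0: C(10,0)·(1)^0 = 1·1 = 1.
  j = 1: C(10,1)·(1)^1 = 10·1 = 10.
  j = 2: C(10,2)·(1)^2 = 45·1 = 45.
  j = 3: C(10,3)·(1)^3 = 120·1 = 120.
  V_q(n, t) = 1 + 10 + 45 + 120 = 176.
Step 2: q^n = 2^10 = 1024.
Step 3: Hamming bound ⌊q^n / V_q(n,t)⌋ = ⌊1024/176⌋ = 5.
Step 4: Compare |C| = 3 to 5: satisfied.
The claimed |C| lies below the Hamming bound.


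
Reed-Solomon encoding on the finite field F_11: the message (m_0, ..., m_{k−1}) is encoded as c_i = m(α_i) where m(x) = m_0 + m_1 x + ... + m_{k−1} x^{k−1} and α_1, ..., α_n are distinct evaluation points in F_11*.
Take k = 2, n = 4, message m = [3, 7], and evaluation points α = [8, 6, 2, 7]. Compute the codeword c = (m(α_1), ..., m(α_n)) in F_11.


c = [4, 1, 6, 8]

Message polynomial: m(x) = 3 + 7·x (mod 11).
For each evaluation point α_i, compute m(α_i) mod 11:
  α_1 = 8: Horner steps 7 → 4, so m(8) = 4.
  α_2 = 6: Horner steps 7 → 1, so m(6) = 1.
  α_3 = 2: Horner steps 7 → 6, so m(2) = 6.
  α_4 = 7: Horner steps 7 → 8, so m(7) = 8.
Codeword c = [4, 1, 6, 8] ∈ F_11^4.


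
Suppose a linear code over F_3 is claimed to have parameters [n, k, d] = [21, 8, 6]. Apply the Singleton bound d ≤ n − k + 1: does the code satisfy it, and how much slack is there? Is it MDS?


Singleton RHS = n − k + 1 = 14, slack = 8, bound satisfied, not MDS.

Singleton bound: d ≤ n − k + 1.
Here n = 21, k = 8, so n − k + 1 = 14.
Given d = 6, check d ≤ 14: YES.
Slack = (n − k + 1) − d = 8.
The code is NOT MDS (slack = 8 > 0).
Description: the claimed parameters are [21, 8, 6]_3; such a code would be non-MDS.


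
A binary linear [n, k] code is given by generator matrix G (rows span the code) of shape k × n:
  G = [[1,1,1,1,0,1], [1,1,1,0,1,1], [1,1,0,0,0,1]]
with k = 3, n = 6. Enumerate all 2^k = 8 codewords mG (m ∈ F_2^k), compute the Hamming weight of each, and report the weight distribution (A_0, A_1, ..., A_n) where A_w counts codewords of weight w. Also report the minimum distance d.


Weight distribution: A_0 = 1, A_2 = 3, A_3 = 1, A_5 = 3. Minimum distance d = 2.

Enumerate all 2^3 = 8 messages m ∈ F_2^3.
For each, compute codeword c = mG in F_2^6, then tally its weight.
  m = 000 → c = 000000, weight = 0.
  m = 100 → c = 111101, weight = 5.
  m = 010 → c = 111011, weight = 5.
  m = 110 → c = 000110, weight = 2.
  m = 001 → c = 110001, weight = 3.
  m = 101 → c = 001100, weight = 2.
  m = 011 → c = 001010, weight = 2.
  m = 111 → c = 110111, weight = 5.
Tally weights:
  weight 0: 1 codewords.
  weight 2: 3 codewords.
  weight 3: 1 codewords.
  weight 5: 3 codewords.
Minimum distance d = smallest w > 0 with A_w > 0 = 2.
Sanity: Σ A_w = 8 = 2^3 = 8 ✓.


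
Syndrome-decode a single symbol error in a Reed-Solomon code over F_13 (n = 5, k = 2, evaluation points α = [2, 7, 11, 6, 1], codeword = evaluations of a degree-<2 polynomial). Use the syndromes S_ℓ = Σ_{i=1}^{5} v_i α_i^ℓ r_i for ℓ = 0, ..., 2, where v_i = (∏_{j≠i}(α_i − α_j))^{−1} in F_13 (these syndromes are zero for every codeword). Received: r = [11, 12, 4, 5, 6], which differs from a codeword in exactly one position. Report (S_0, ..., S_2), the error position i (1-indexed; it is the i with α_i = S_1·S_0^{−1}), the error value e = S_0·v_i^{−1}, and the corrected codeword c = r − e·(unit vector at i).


S = (8, 4, 2), error at position 2, error magnitude e = 2, c = [11, 10, 4, 5, 6].

Step 1: column multipliers v_i = (∏_{j≠i}(α_i − α_j))^{−1} mod 13.
  i = 1 (α = 2): (2−7)(2−11)(2−6)(2−1) = (−5)·(−9)·(−4)·1 = −180 ≡ 2, so v_1 = 2^{−1} = 7 (mod 13).
  i = 2 (α = 7): (7−2)(7−11)(7−6)(7−1) = 5·(−4)·1·6 = −120 ≡ 10, so v_2 = 10^{−1} = 4 (mod 13).
  i = 3 (α = 11): (11−2)(11−7)(11−6)(11−1) = 9·4·5·10 = 1800 ≡ 6, so v_3 = 6^{−1} = 11 (mod 13).
  i = 4 (α = 6): (6−2)(6−7)(6−11)(6−1) = 4·(−1)·(−5)·5 = 100 ≡ 9, so v_4 = 9^{−1} = 3 (mod 13).
  i = 5 (α = 1): (1−2)(1−7)(1−11)(1−6) = (−1)·(−6)·(−10)·(−5) = 300 ≡ 1, so v_5 = 1^{−1} = 1 (mod 13).
  v = [7, 4, 11, 3, 1].
Step 2: syndromes of r = [11, 12, 4, 5, 6] (all sums mod 13).
  S_0 = Σ v_i r_i = 7·11 + 4·12 + 11·4 + 3·5 + 1·6 = 190 ≡ 8.
  S_1 = Σ v_i α_i r_i = 7·2·11 + 4·7·12 + 11·11·4 + 3·6·5 + 1·1·6 = 1070 ≡ 4.
  α_i^2 mod 13 = [4, 10, 4, 10, 1].
  S_2 = Σ v_i α_i^2 r_i = 7·4·11 + 4·10·12 + 11·4·4 + 3·10·5 + 1·1·6 = 1120 ≡ 2.
  S = (8, 4, 2) ≠ 0, so r is not a codeword (an error is present).
Step 3: locate the error. For a single error e at position i, S_ℓ = v_i·e·α_i^ℓ, so α_err = S_1/S_0.
  S_0^{−1} = 8^{−1} = 5 (mod 13), so α_err = 4·5 = 20 ≡ 7 = α_2. Error position i = 2.
  Consistency check: S_2/S_1 = 2·10 = 20 ≡ 7 = α_err ✓ (single-error assumption holds).
Step 4: error magnitude e = S_0/v_2 = S_0·∏_{j≠2}(α_2 − α_j) = 8·10 = 80 ≡ 2 (mod 13).
Step 5: correct position 2: c_2 = r_2 − e = 12 − 2 ≡ 10 (mod 13). Hence c = [11, 10, 4, 5, 6].
  Check: interpolating c through the α_i gives m(x) = 1 + 5·x (degree < 2) with m(α_i) = c_i for every i, so c is indeed a codeword.


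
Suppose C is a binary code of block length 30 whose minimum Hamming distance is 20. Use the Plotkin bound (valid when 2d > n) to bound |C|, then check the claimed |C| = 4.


Plotkin bound M ≤ 4; given |C| = 4 ≤ bound (satisfied).

Check applicability: 2d = 40, n = 30.
2d − n = 10 > 0, so Plotkin applies.
Compute d/(2d−n) = 20/10 ≈ 2.0000.
⌊d/(2d−n)⌋ = 2.
Plotkin bound: M ≤ 2·2 = 4.
Given |C| = 4, check: satisfied.
This |C| is at the Plotkin bound.


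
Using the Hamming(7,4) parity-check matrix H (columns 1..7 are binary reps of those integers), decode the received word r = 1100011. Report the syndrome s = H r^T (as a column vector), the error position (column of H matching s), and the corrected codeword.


s = (0, 1, 0)^T, error position = 2, corrected codeword c = 1000011

Compute s = H r^T mod 2 one row at a time:
  s_1 = 0 + 0 + 1 + 1 = 2 ≡ 0 (mod 2).
  s_2 = 1 + 0 + 1 + 1 = 3 ≡ 1 (mod 2).
  s_3 = 1 + 0 + 0 + 1 = 2 ≡ 0 (mod 2).
s = (0, 1, 0)^T — this equals column 2 of H (binary 010), so error is at position 2.
Correct: flip bit 2 of r = 1100011 to get c = 1000011.


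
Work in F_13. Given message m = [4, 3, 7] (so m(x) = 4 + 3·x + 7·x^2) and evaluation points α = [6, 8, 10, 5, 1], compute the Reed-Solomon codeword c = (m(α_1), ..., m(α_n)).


c = [1, 8, 6, 12, 1]

Message polynomial: m(x) = 4 + 3·x + 7·x^2 (mod 13).
For each evaluation point α_i, compute m(α_i) mod 13:
  α_1 = 6: Horner steps 7 → 6 → 1, so m(6) = 1.
  α_2 = 8: Horner steps 7 → 7 → 8, so m(8) = 8.
  α_3 = 10: Horner steps 7 → 8 → 6, so m(10) = 6.
  α_4 = 5: Horner steps 7 → 12 → 12, so m(5) = 12.
  α_5 = 1: Horner steps 7 → 10 → 1, so m(1) = 1.
Codeword c = [1, 8, 6, 12, 1] ∈ F_13^5.


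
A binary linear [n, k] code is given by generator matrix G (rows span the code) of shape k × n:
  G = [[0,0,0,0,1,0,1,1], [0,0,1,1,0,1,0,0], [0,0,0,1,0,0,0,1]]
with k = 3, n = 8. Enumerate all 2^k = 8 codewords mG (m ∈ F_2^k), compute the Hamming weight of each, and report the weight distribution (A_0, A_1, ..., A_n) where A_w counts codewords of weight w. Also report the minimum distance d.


Weight distribution: A_0 = 1, A_2 = 1, A_3 = 4, A_4 = 1, A_6 = 1. Minimum distance d = 2.

Enumerate all 2^3 = 8 messages m ∈ F_2^3.
For each, compute codeword c = mG in F_2^8, then tally its weight.
  m = 000 → c = 00000000, weight = 0.
  m = 100 → c = 00001011, weight = 3.
  m = 010 → c = 00110100, weight = 3.
  m = 110 → c = 00111111, weight = 6.
  m = 001 → c = 00010001, weight = 2.
  m = 101 → c = 00011010, weight = 3.
  m = 011 → c = 00100101, weight = 3.
  m = 111 → c = 00101110, weight = 4.
Tally weights:
  weight 0: 1 codewords.
  weight 2: 1 codewords.
  weight 3: 4 codewords.
  weight 4: 1 codewords.
  weight 6: 1 codewords.
Minimum distance d = smallest w > 0 with A_w > 0 = 2.
Sanity: Σ A_w = 8 = 2^3 = 8 ✓.


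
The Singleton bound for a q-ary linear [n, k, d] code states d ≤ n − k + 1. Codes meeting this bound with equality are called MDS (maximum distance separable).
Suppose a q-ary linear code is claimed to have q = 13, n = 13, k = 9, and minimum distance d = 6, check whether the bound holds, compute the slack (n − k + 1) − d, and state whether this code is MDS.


Singleton RHS = n − k + 1 = 5, slack = -1, bound violated (no such code; not MDS).

Singleton bound: d ≤ n − k + 1.
Here n = 13, k = 9, so n − k + 1 = 5.
Given d = 6, check d ≤ 5: NO.
Slack = (n − k + 1) − d = -1.
The slack is negative: d = 6 exceeds n − k + 1 = 5 by 1, so the Singleton bound is violated and no linear [13, 9, 6]_13 code can exist. In particular it is not MDS (MDS requires d = n − k + 1 exactly).
Description: the claimed parameters are [13, 9, 6]_13; such a code would be impossible (violates the Singleton bound).


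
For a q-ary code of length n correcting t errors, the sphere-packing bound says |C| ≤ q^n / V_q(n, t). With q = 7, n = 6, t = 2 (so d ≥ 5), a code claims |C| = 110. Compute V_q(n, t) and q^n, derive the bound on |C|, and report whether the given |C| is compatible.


V_q(n, t) = 577, q^n = 117649, Hamming bound = 203, |C| = 110 ≤ bound (satisfied).

Step 1: Compute V_q(n, t) = Σ_{j=0}^2 C(n, j) (q−1)^j.
  j = 0: C(6,0)·(6)^0 = 1·1 = 1.
  j = 1: C(6,1)·(6)^1 = 6·6 = 36.
  j = 2: C(6,2)·(6)^2 = 15·36 = 540.
  V_q(n, t) = 1 + 36 + 540 = 577.
Step 2: q^n = 7^6 = 117649.
Step 3: Hamming bound ⌊q^n / V_q(n,t)⌋ = ⌊117649/577⌋ = 203.
Step 4: Compare |C| = 110 to 203: satisfied.
The claimed |C| lies below the Hamming bound.


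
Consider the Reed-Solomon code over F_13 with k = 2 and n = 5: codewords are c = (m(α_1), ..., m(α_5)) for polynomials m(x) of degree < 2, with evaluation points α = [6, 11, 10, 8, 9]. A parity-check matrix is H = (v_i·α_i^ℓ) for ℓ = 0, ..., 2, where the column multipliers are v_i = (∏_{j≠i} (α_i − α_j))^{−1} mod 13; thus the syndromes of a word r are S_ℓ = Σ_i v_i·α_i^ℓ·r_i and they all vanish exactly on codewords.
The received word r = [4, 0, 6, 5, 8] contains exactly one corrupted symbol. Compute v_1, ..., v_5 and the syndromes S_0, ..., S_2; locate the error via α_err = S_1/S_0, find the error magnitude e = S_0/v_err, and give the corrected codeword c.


S = (8, 7, 11), error at position 5, error magnitude e = 9, c = [4, 0, 6, 5, 12].

Step 1: column multipliers v_i = (∏_{j≠i}(α_i − α_j))^{−1} mod 13.
  i = 1 (α = 6): (6−11)(6−10)(6−8)(6−9) = (−5)·(−4)·(−2)·(−3) = 120 ≡ 3, so v_1 = 3^{−1} = 9 (mod 13).
  i = 2 (α = 11): (11−6)(11−10)(11−8)(11−9) = 5·1·3·2 = 30 ≡ 4, so v_2 = 4^{−1} = 10 (mod 13).
  i = 3 (α = 10): (10−6)(10−11)(10−8)(10−9) = 4·(−1)·2·1 = −8 ≡ 5, so v_3 = 5^{−1} = 8 (mod 13).
  i = 4 (α = 8): (8−6)(8−11)(8−10)(8−9) = 2·(−3)·(−2)·(−1) = −12 ≡ 1, so v_4 = 1^{−1} = 1 (mod 13).
  i = 5 (α = 9): (9−6)(9−11)(9−10)(9−8) = 3·(−2)·(−1)·1 = 6 ≡ 6, so v_5 = 6^{−1} = 11 (mod 13).
  v = [9, 10, 8, 1, 11].
Step 2: syndromes of r = [4, 0, 6, 5, 8] (all sums mod 13).
  S_0 = Σ v_i r_i = 9·4 + 10·0 + 8·6 + 1·5 + 11·8 = 177 ≡ 8.
  S_1 = Σ v_i α_i r_i = 9·6·4 + 10·11·0 + 8·10·6 + 1·8·5 + 11·9·8 = 1528 ≡ 7.
  α_i^2 mod 13 = [10, 4, 9, 12, 3].
  S_2 = Σ v_i α_i^2 r_i = 9·10·4 + 10·4·0 + 8·9·6 + 1·12·5 + 11·3·8 = 1116 ≡ 11.
  S = (8, 7, 11) ≠ 0, so r is not a codeword (an error is present).
Step 3: locate the error. For a single error e at position i, S_ℓ = v_i·e·α_i^ℓ, so α_err = S_1/S_0.
  S_0^{−1} = 8^{−1} = 5 (mod 13), so α_err = 7·5 = 35 ≡ 9 = α_5. Error position i = 5.
  Consistency check: S_2/S_1 = 11·2 = 22 ≡ 9 = α_err ✓ (single-error assumption holds).
Step 4: error magnitude e = S_0/v_5 = S_0·∏_{j≠5}(α_5 − α_j) = 8·6 = 48 ≡ 9 (mod 13).
Step 5: correct position 5: c_5 = r_5 − e = 8 − 9 ≡ 12 (mod 13). Hence c = [4, 0, 6, 5, 12].
  Check: interpolating c through the α_i gives m(x) = 1 + 7·x (degree < 2) with m(α_i) = c_i for every i, so c is indeed a codeword.


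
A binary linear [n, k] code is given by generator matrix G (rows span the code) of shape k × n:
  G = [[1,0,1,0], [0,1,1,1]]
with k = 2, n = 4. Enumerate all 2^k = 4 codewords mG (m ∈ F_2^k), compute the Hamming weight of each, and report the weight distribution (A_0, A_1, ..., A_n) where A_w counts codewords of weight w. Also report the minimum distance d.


Weight distribution: A_0 = 1, A_2 = 1, A_3 = 2. Minimum distance d = 2.

Enumerate all 2^2 = 4 messages m ∈ F_2^2.
For each, compute codeword c = mG in F_2^4, then tally its weight.
  m = 00 → c = 0000, weight = 0.
  m = 10 → c = 1010, weight = 2.
  m = 01 → c = 0111, weight = 3.
  m = 11 → c = 1101, weight = 3.
Tally weights:
  weight 0: 1 codewords.
  weight 2: 1 codewords.
  weight 3: 2 codewords.
Minimum distance d = smallest w > 0 with A_w > 0 = 2.
Sanity: Σ A_w = 4 = 2^2 = 4 ✓.


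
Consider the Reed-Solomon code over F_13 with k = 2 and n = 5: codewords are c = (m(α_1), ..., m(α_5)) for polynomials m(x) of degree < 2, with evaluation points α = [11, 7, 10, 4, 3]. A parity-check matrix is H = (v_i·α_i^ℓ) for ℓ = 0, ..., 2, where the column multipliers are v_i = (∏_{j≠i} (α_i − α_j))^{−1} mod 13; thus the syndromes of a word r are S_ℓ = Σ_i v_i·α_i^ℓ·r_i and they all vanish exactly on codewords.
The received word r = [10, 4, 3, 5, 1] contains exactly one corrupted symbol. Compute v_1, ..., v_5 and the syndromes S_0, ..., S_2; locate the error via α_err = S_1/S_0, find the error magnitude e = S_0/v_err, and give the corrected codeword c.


S = (1, 11, 4), error at position 1, error magnitude e = 3, c = [7, 4, 3, 5, 1].

Step 1: column multipliers v_i = (∏_{j≠i}(α_i − α_j))^{−1} mod 13.
  i = 1 (α = 11): (11−7)(11−10)(11−4)(11−3) = 4·1·7·8 = 224 ≡ 3, so v_1 = 3^{−1} = 9 (mod 13).
  i = 2 (α = 7): (7−11)(7−10)(7−4)(7−3) = (−4)·(−3)·3·4 = 144 ≡ 1, so v_2 = 1^{−1} = 1 (mod 13).
  i = 3 (α = 10): (10−11)(10−7)(10−4)(10−3) = (−1)·3·6·7 = −126 ≡ 4, so v_3 = 4^{−1} = 10 (mod 13).
  i = 4 (α = 4): (4−11)(4−7)(4−10)(4−3) = (−7)·(−3)·(−6)·1 = −126 ≡ 4, so v_4 = 4^{−1} = 10 (mod 13).
  i = 5 (α = 3): (3−11)(3−7)(3−10)(3−4) = (−8)·(−4)·(−7)·(−1) = 224 ≡ 3, so v_5 = 3^{−1} = 9 (mod 13).
  v = [9, 1, 10, 10, 9].
Step 2: syndromes of r = [10, 4, 3, 5, 1] (all sums mod 13).
  S_0 = Σ v_i r_i = 9·10 + 1·4 + 10·3 + 10·5 + 9·1 = 183 ≡ 1.
  S_1 = Σ v_i α_i r_i = 9·11·10 + 1·7·4 + 10·10·3 + 10·4·5 + 9·3·1 = 1545 ≡ 11.
  α_i^2 mod 13 = [4, 10, 9, 3, 9].
  S_2 = Σ v_i α_i^2 r_i = 9·4·10 + 1·10·4 + 10·9·3 + 10·3·5 + 9·9·1 = 901 ≡ 4.
  S = (1, 11, 4) ≠ 0, so r is not a codeword (an error is present).
Step 3: locate the error. For a single error e at position i, S_ℓ = v_i·e·α_i^ℓ, so α_err = S_1/S_0.
  S_0^{−1} = 1^{−1} = 1 (mod 13), so α_err = 11·1 = 11 ≡ 11 = α_1. Error position i = 1.
  Consistency check: S_2/S_1 = 4·6 = 24 ≡ 11 = α_err ✓ (single-error assumption holds).
Step 4: error magnitude e = S_0/v_1 = S_0·∏_{j≠1}(α_1 − α_j) = 1·3 = 3 ≡ 3 (mod 13).
Step 5: correct position 1: c_1 = r_1 − e = 10 − 3 ≡ 7 (mod 13). Hence c = [7, 4, 3, 5, 1].
  Check: interpolating c through the α_i gives m(x) = 2 + 4·x (degree < 2) with m(α_i) = c_i for every i, so c is indeed a codeword.


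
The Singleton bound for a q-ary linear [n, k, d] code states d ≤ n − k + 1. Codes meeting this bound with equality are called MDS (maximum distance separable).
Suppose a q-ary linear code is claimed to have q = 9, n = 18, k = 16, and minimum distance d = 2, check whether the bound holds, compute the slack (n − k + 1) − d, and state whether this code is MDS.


Singleton RHS = n − k + 1 = 3, slack = 1, bound satisfied, not MDS.

Singleton bound: d ≤ n − k + 1.
Here n = 18, k = 16, so n − k + 1 = 3.
Given d = 2, check d ≤ 3: YES.
Slack = (n − k + 1) − d = 1.
The code is NOT MDS (slack = 1 > 0).
Description: the claimed parameters are [18, 16, 2]_9; such a code would be non-MDS.


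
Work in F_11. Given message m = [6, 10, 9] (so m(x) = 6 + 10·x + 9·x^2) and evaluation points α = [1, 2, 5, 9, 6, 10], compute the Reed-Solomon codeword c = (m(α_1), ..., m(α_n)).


c = [3, 7, 6, 0, 5, 5]

Message polynomial: m(x) = 6 + 10·x + 9·x^2 (mod 11).
For each evaluation point α_i, compute m(α_i) mod 11:
  α_1 = 1: Horner steps 9 → 8 → 3, so m(1) = 3.
  α_2 = 2: Horner steps 9 → 6 → 7, so m(2) = 7.
  α_3 = 5: Horner steps 9 → 0 → 6, so m(5) = 6.
  α_4 = 9: Horner steps 9 → 3 → 0, so m(9) = 0.
  α_5 = 6: Horner steps 9 → 9 → 5, so m(6) = 5.
  α_6 = 10: Horner steps 9 → 1 → 5, so m(10) = 5.
Codeword c = [3, 7, 6, 0, 5, 5] ∈ F_11^6.


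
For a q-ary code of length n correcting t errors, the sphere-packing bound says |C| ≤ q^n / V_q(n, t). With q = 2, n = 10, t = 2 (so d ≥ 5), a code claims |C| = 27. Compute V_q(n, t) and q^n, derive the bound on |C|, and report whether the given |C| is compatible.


V_q(n, t) = 56, q^n = 1024, Hamming bound = 18, |C| = 27 > bound (violated).

Step 1: Compute V_q(n, t) = Σ_{j=0}^2 C(n, j) (q−1)^j.
  j = 0: C(10,0)·(1)^0 = 1·1 = 1.
  j = 1: C(10,1)·(1)^1 = 10·1 = 10.
  j = 2: C(10,2)·(1)^2 = 45·1 = 45.
  V_q(n, t) = 1 + 10 + 45 = 56.
Step 2: q^n = 2^10 = 1024.
Step 3: Hamming bound ⌊q^n / V_q(n,t)⌋ = ⌊1024/56⌋ = 18.
Step 4: Compare |C| = 27 to 18: violated.
The claimed |C| lies above the Hamming bound, so no 2-ary code of length 10 with d ≥ 5 can have 27 codewords.
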